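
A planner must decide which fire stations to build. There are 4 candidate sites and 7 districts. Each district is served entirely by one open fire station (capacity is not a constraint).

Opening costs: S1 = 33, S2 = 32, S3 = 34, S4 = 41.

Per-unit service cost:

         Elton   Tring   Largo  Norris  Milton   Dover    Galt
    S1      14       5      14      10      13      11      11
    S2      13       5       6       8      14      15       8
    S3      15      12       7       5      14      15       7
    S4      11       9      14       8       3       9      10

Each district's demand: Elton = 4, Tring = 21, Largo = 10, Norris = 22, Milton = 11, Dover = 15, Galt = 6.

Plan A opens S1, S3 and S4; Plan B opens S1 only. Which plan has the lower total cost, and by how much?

Plan A: {S1, S3, S4}: Elton→S4 11·4=44, Tring→S1 5·21=105, Largo→S3 7·10=70, Norris→S3 5·22=110, Milton→S4 3·11=33, Dover→S4 9·15=135, Galt→S3 7·6=42. Service 539; fixed 108; total 647.
Plan B: {S1}: Elton→S1 14·4=56, Tring→S1 5·21=105, Largo→S1 14·10=140, Norris→S1 10·22=220, Milton→S1 13·11=143, Dover→S1 11·15=165, Galt→S1 11·6=66. Service 895; fixed 33; total 928.
Difference: |647 − 928| = 281.

Plan A is cheaper by 281.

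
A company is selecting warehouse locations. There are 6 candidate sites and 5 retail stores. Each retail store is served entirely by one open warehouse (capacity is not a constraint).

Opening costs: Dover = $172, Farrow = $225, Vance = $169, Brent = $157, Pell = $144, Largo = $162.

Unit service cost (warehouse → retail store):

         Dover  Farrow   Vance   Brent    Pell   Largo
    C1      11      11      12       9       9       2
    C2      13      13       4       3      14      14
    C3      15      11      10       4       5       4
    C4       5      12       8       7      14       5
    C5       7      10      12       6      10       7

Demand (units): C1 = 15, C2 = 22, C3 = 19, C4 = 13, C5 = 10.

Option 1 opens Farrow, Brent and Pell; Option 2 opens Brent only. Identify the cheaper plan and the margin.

Option 1: {Farrow, Brent, Pell}: C1→Brent 9·15=135, C2→Brent 3·22=66, C3→Brent 4·19=76, C4→Brent 7·13=91, C5→Brent 6·10=60. Service 428; fixed 526; total 954.
Option 2: {Brent}: C1→Brent 9·15=135, C2→Brent 3·22=66, C3→Brent 4·19=76, C4→Brent 7·13=91, C5→Brent 6·10=60. Service 428; fixed 157; total 585.
Difference: |954 − 585| = 369.

Option 2 is cheaper by 369.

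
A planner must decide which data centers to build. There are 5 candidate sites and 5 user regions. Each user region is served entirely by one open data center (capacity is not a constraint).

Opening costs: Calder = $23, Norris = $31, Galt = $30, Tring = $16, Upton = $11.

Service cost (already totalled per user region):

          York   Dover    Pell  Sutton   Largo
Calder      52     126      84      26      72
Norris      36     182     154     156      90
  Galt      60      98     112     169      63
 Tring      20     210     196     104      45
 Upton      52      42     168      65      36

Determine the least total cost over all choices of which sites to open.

For any fixed open set, each user region goes to its cheapest open site; total = fixed + service.
{Calder, Tring, Upton}: York→Tring 20, Dover→Upton 42, Pell→Calder 84, Sutton→Calder 26, Largo→Upton 36. Service 208; fixed 50; total 258.
{Calder, Upton}: service 240 + fixed 34 = 274
{Calder, Galt, Tring, Upton}: service 208 + fixed 80 = 288
{Calder, Norris, Galt, Tring, Upton}: service 208 + fixed 111 = 319
No other subset beats 258.

Minimum total cost: 258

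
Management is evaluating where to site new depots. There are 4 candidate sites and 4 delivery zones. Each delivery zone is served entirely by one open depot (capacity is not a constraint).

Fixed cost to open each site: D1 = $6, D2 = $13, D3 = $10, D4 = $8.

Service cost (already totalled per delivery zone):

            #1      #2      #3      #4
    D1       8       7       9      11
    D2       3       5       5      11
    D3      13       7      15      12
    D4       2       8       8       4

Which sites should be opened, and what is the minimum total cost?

Open D4 only; minimum total cost 30.

For any fixed open set, each delivery zone goes to its cheapest open site; total = fixed + service.
{D4}: #1→D4 2, #2→D4 8, #3→D4 8, #4→D4 4. Service 22; fixed 8; total 30.
{D1, D4}: #1→D4 2, #2→D1 7, #3→D4 8, #4→D4 4. Service 21; fixed 14; total 35.
{D2}: #1→D2 3, #2→D2 5, #3→D2 5, #4→D2 11. Service 24; fixed 13; total 37.
{D1, D2, D3, D4}: service 16 + fixed 37 = 53
No other subset beats 30.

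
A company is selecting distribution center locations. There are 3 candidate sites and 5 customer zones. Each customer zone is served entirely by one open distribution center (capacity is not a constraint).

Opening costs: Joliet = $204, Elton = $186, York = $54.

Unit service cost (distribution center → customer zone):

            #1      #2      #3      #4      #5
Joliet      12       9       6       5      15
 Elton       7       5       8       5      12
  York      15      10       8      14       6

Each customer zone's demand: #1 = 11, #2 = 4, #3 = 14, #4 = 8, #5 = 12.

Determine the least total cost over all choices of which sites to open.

For any fixed open set, each customer zone goes to its cheapest open site; total = fixed + service.
{York}: #1→York 15·11=165, #2→York 10·4=40, #3→York 8·14=112, #4→York 14·8=112, #5→York 6·12=72. Service 501; fixed 54; total 555.
{Elton, York}: service 321 + fixed 240 = 561
{Elton}: #1→Elton 7·11=77, #2→Elton 5·4=20, #3→Elton 8·14=112, #4→Elton 5·8=40, #5→Elton 12·12=144. Service 393; fixed 186; total 579.
{Joliet, Elton, York}: service 293 + fixed 444 = 737
No other subset beats 555.

Minimum total cost: 555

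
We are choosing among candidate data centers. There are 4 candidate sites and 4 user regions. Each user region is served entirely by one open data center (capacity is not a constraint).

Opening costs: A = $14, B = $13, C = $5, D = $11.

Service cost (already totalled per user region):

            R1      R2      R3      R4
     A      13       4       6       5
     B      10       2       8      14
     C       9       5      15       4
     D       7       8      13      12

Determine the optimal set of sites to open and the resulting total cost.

For any fixed open set, each user region goes to its cheapest open site; total = fixed + service.
{C}: R1→C 9, R2→C 5, R3→C 15, R4→C 4. Service 33; fixed 5; total 38.
{B, C}: R1→C 9, R2→B 2, R3→B 8, R4→C 4. Service 23; fixed 18; total 41.
{A}: R1→A 13, R2→A 4, R3→A 6, R4→A 5. Service 28; fixed 14; total 42.
{A, B, C, D}: R1→D 7, R2→B 2, R3→A 6, R4→C 4. Service 19; fixed 43; total 62.
No other subset beats 38.

Open C only; minimum total cost 38.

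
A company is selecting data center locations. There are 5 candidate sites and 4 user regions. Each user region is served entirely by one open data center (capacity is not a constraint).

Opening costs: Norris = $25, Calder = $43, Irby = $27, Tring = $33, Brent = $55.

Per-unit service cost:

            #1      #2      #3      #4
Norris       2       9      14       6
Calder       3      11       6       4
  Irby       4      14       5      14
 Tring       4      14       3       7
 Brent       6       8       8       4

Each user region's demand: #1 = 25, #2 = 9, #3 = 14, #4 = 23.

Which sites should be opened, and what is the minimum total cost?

For any fixed open set, each user region goes to its cheapest open site; total = fixed + service.
{Norris, Calder, Tring}: #1→Norris 2·25=50, #2→Norris 9·9=81, #3→Tring 3·14=42, #4→Calder 4·23=92. Service 265; fixed 101; total 366.
{Norris, Tring}: service 311 + fixed 58 = 369
{Norris, Tring, Brent}: service 256 + fixed 113 = 369
{Norris, Calder, Irby, Tring, Brent}: service 256 + fixed 183 = 439
No other subset beats 366.

Open Norris, Calder and Tring; minimum total cost 366.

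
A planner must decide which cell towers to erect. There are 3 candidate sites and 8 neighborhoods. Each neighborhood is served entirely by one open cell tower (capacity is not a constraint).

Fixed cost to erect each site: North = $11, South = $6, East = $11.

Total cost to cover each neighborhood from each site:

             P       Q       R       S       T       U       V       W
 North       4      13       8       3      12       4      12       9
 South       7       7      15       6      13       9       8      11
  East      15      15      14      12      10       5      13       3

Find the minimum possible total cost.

For any fixed open set, each neighborhood goes to its cheapest open site; total = fixed + service.
{North, South}: P→North 4, Q→South 7, R→North 8, S→North 3, T→North 12, U→North 4, V→South 8, W→North 9. Service 55; fixed 17; total 72.
{North, South, East}: service 47 + fixed 28 = 75
{North}: service 65 + fixed 11 = 76
{South}: service 76 + fixed 6 = 82
No other subset beats 72.

Minimum total cost: 72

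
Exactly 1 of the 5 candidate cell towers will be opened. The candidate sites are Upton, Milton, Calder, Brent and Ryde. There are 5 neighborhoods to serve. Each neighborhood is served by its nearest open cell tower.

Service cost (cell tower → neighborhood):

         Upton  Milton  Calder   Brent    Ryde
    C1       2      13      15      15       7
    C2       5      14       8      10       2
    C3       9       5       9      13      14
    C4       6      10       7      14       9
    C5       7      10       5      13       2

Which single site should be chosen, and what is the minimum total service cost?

With exactly 1 open, each neighborhood uses its cheapest among the chosen.
{Upton}: C1→Upton 2, C2→Upton 5, C3→Upton 9, C4→Upton 6, C5→Upton 7. Service cost 29.
{Ryde}: service cost 34
{Calder}: service cost 44
Among all 5 size-1 choices, {Upton} is lowest.

Choose Upton only; total service cost 29.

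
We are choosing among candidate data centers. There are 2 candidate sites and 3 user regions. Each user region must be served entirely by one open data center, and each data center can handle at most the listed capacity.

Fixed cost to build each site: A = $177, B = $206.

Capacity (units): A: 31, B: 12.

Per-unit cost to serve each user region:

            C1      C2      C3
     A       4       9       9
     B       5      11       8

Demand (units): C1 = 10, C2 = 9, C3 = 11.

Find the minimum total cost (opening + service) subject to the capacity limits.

Minimum total cost: 397

Open {A}: C1→A 4·10=40, C2→A 9·9=81, C3→A 9·11=99.
Loads: A carries 30/31. Service 220; fixed 177; total 397.
Next best feasible plan costs 592.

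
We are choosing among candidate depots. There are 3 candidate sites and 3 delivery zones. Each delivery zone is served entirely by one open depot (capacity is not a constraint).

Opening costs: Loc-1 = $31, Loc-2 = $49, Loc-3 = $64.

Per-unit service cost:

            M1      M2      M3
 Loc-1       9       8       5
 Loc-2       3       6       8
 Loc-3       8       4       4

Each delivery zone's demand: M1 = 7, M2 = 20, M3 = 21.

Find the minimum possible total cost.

For any fixed open set, each delivery zone goes to its cheapest open site; total = fixed + service.
{Loc-3}: M1→Loc-3 8·7=56, M2→Loc-3 4·20=80, M3→Loc-3 4·21=84. Service 220; fixed 64; total 284.
{Loc-2, Loc-3}: service 185 + fixed 113 = 298
{Loc-1, Loc-3}: M1→Loc-3 8·7=56, M2→Loc-3 4·20=80, M3→Loc-3 4·21=84. Service 220; fixed 95; total 315.
{Loc-1, Loc-2, Loc-3}: service 185 + fixed 144 = 329
No other subset beats 284.

Minimum total cost: 284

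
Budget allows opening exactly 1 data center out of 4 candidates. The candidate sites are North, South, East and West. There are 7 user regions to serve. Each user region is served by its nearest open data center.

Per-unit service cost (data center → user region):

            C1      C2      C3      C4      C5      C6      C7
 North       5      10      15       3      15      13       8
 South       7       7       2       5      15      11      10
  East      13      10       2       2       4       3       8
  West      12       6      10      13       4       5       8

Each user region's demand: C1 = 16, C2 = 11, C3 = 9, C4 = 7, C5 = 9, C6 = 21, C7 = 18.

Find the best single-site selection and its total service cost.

With exactly 1 open, each user region uses its cheapest among the chosen.
{East}: C1→East 13·16=208, C2→East 10·11=110, C3→East 2·9=18, C4→East 2·7=14, C5→East 4·9=36, C6→East 3·21=63, C7→East 8·18=144. Service cost 593.
{West}: service cost 724
{South}: service cost 788
Among all 4 size-1 choices, {East} is lowest.

Choose East only; total service cost 593.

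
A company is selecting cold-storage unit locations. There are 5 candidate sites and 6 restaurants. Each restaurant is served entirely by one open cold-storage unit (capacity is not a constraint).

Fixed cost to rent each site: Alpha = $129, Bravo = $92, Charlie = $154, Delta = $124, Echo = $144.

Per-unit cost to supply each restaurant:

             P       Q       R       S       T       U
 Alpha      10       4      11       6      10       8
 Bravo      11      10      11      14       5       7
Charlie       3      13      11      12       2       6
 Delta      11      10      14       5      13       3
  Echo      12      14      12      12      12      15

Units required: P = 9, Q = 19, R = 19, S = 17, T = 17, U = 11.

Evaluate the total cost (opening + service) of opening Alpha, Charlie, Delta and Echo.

Each restaurant is assigned to its cheapest site among the open ones.
{Alpha, Charlie, Delta, Echo}: P→Charlie 3·9=27, Q→Alpha 4·19=76, R→Alpha 11·19=209, S→Delta 5·17=85, T→Charlie 2·17=34, U→Delta 3·11=33. Service 464; fixed 551; total 1015.

Total cost: 1015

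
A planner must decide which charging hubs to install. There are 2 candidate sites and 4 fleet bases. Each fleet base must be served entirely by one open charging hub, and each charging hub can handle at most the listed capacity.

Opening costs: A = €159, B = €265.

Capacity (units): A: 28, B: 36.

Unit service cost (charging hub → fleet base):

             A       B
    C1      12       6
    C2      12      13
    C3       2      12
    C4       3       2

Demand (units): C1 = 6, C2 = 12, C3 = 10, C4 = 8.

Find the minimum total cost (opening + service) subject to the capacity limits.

Open {B}: C1→B 6·6=36, C2→B 13·12=156, C3→B 12·10=120, C4→B 2·8=16.
Loads: B carries 36/36. Service 328; fixed 265; total 593.
Next best feasible plan costs 640.

Minimum total cost: 593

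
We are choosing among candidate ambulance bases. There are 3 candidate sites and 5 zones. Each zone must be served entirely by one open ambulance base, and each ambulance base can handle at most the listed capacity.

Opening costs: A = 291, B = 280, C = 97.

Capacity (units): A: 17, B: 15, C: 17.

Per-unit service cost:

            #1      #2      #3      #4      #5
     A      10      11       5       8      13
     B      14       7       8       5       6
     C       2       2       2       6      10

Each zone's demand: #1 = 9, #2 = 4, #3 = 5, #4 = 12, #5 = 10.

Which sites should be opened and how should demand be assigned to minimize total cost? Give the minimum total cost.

Minimum total cost: 875

Open {A, B, C}: #1→C 2·9=18, #2→C 2·4=8, #3→A 5·5=25, #4→A 8·12=96, #5→B 6·10=60.
Loads: A carries 17/17, B carries 10/15, C carries 13/17. Service 207; fixed 668; total 875.
Next best feasible plan costs 880.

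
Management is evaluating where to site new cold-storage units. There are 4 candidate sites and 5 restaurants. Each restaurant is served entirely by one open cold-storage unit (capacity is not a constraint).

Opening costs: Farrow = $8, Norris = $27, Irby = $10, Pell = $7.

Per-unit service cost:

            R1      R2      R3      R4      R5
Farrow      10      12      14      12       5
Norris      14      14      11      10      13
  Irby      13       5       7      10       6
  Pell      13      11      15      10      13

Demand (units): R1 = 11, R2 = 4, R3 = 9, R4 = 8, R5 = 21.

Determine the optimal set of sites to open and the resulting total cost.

For any fixed open set, each restaurant goes to its cheapest open site; total = fixed + service.
{Farrow, Irby}: R1→Farrow 10·11=110, R2→Irby 5·4=20, R3→Irby 7·9=63, R4→Irby 10·8=80, R5→Farrow 5·21=105. Service 378; fixed 18; total 396.
{Farrow, Irby, Pell}: R1→Farrow 10·11=110, R2→Irby 5·4=20, R3→Irby 7·9=63, R4→Irby 10·8=80, R5→Farrow 5·21=105. Service 378; fixed 25; total 403.
{Farrow, Norris, Irby}: service 378 + fixed 45 = 423
{Farrow, Norris, Irby, Pell}: service 378 + fixed 52 = 430
No other subset beats 396.

Open Farrow and Irby; minimum total cost 396.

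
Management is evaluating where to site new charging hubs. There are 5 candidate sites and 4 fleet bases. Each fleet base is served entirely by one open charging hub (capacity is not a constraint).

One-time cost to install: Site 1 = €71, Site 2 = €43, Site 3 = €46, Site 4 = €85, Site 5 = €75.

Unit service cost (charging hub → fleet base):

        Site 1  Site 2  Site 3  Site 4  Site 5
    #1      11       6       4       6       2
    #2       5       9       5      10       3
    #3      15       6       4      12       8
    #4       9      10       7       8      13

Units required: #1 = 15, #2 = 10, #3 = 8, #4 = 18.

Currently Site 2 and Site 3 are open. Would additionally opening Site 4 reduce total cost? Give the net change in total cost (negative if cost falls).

No — net change +85 (cost rises by 85).

Current service cost with {Site 2, Site 3}: 268.
Adding Site 4: each fleet base re-picks its cheapest; new service cost 268, saving 0.
Extra fixed cost: 85. Net change = 85 − 0 = 85.
(Totals: 357 → 442.)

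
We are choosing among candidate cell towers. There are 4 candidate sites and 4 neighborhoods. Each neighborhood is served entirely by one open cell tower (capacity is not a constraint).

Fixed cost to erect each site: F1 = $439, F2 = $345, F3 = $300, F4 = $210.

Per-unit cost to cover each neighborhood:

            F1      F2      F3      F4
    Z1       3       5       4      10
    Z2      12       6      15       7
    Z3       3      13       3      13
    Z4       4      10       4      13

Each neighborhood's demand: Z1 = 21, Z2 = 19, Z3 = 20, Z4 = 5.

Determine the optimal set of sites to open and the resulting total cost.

Open F3 only; minimum total cost 749.

For any fixed open set, each neighborhood goes to its cheapest open site; total = fixed + service.
{F3}: Z1→F3 4·21=84, Z2→F3 15·19=285, Z3→F3 3·20=60, Z4→F3 4·5=20. Service 449; fixed 300; total 749.
{F3, F4}: Z1→F3 4·21=84, Z2→F4 7·19=133, Z3→F3 3·20=60, Z4→F3 4·5=20. Service 297; fixed 510; total 807.
{F1}: Z1→F1 3·21=63, Z2→F1 12·19=228, Z3→F1 3·20=60, Z4→F1 4·5=20. Service 371; fixed 439; total 810.
{F1, F2, F3, F4}: Z1→F1 3·21=63, Z2→F2 6·19=114, Z3→F1 3·20=60, Z4→F1 4·5=20. Service 257; fixed 1294; total 1551.
No other subset beats 749.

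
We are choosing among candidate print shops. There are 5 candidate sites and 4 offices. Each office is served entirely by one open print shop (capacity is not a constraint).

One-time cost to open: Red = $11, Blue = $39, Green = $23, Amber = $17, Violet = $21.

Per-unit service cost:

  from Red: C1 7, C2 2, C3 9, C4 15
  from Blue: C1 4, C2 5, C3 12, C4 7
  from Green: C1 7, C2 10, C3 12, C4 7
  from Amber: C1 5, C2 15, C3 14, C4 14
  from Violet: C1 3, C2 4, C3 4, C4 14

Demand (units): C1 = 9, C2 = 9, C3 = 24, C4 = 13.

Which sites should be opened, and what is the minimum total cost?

For any fixed open set, each office goes to its cheapest open site; total = fixed + service.
{Red, Green, Violet}: C1→Violet 3·9=27, C2→Red 2·9=18, C3→Violet 4·24=96, C4→Green 7·13=91. Service 232; fixed 55; total 287.
{Green, Violet}: C1→Violet 3·9=27, C2→Violet 4·9=36, C3→Violet 4·24=96, C4→Green 7·13=91. Service 250; fixed 44; total 294.
{Red, Blue, Violet}: service 232 + fixed 71 = 303
{Red, Blue, Green, Amber, Violet}: service 232 + fixed 111 = 343
No other subset beats 287.

Open Red, Green and Violet; minimum total cost 287.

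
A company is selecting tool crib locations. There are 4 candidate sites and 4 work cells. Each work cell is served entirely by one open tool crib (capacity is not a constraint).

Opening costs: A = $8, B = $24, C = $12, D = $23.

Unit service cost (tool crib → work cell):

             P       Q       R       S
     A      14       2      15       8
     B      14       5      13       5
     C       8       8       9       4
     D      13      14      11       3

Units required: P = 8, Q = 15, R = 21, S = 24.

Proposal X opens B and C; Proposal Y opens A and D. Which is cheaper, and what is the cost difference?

Proposal X is cheaper by 8.

Proposal X: {B, C}: P→C 8·8=64, Q→B 5·15=75, R→C 9·21=189, S→C 4·24=96. Service 424; fixed 36; total 460.
Proposal Y: {A, D}: P→D 13·8=104, Q→A 2·15=30, R→D 11·21=231, S→D 3·24=72. Service 437; fixed 31; total 468.
Difference: |460 − 468| = 8.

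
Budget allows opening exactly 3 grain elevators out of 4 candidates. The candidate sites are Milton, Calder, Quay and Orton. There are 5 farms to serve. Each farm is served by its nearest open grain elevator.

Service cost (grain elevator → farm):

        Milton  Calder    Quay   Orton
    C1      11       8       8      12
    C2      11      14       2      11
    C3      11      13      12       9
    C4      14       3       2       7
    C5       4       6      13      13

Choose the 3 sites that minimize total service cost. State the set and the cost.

Choose Milton, Quay and Orton; total service cost 25.

With exactly 3 open, each farm uses its cheapest among the chosen.
{Milton, Quay, Orton}: C1→Quay 8, C2→Quay 2, C3→Orton 9, C4→Quay 2, C5→Milton 4. Service cost 25.
{Milton, Calder, Quay}: service cost 27
{Calder, Quay, Orton}: service cost 27
Among all 4 size-3 choices, {Milton, Quay, Orton} is lowest.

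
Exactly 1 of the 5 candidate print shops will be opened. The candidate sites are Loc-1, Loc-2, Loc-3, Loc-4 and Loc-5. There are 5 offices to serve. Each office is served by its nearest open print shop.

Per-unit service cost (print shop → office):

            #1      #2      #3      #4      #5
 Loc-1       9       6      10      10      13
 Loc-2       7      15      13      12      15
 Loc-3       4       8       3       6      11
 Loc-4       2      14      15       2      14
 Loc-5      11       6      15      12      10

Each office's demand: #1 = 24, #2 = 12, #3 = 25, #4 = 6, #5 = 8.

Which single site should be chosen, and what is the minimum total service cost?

Choose Loc-3 only; total service cost 391.

With exactly 1 open, each office uses its cheapest among the chosen.
{Loc-3}: #1→Loc-3 4·24=96, #2→Loc-3 8·12=96, #3→Loc-3 3·25=75, #4→Loc-3 6·6=36, #5→Loc-3 11·8=88. Service cost 391.
{Loc-1}: service cost 702
{Loc-4}: service cost 715
Among all 5 size-1 choices, {Loc-3} is lowest.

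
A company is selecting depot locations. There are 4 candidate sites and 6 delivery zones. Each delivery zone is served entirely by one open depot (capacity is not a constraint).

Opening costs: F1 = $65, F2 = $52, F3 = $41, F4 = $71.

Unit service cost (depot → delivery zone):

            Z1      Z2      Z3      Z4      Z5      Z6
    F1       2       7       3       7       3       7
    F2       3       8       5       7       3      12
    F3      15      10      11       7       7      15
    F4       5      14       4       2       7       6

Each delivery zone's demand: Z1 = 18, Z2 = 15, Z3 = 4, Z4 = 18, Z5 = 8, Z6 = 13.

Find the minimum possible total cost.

For any fixed open set, each delivery zone goes to its cheapest open site; total = fixed + service.
{F1, F4}: Z1→F1 2·18=36, Z2→F1 7·15=105, Z3→F1 3·4=12, Z4→F4 2·18=36, Z5→F1 3·8=24, Z6→F4 6·13=78. Service 291; fixed 136; total 427.
{F2, F4}: service 328 + fixed 123 = 451
{F1}: service 394 + fixed 65 = 459
{F1, F2, F3, F4}: service 291 + fixed 229 = 520
No other subset beats 427.

Minimum total cost: 427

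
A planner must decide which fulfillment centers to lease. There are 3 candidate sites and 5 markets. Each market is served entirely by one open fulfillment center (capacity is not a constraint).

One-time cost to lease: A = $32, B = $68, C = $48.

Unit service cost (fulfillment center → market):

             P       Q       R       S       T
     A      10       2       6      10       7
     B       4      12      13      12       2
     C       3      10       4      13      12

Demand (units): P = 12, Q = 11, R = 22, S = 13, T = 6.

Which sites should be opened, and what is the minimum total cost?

Open A and C; minimum total cost 398.

For any fixed open set, each market goes to its cheapest open site; total = fixed + service.
{A, C}: P→C 3·12=36, Q→A 2·11=22, R→C 4·22=88, S→A 10·13=130, T→A 7·6=42. Service 318; fixed 80; total 398.
{A, B, C}: P→C 3·12=36, Q→A 2·11=22, R→C 4·22=88, S→A 10·13=130, T→B 2·6=12. Service 288; fixed 148; total 436.
{A, B}: service 344 + fixed 100 = 444
{A}: service 446 + fixed 32 = 478
No other subset beats 398.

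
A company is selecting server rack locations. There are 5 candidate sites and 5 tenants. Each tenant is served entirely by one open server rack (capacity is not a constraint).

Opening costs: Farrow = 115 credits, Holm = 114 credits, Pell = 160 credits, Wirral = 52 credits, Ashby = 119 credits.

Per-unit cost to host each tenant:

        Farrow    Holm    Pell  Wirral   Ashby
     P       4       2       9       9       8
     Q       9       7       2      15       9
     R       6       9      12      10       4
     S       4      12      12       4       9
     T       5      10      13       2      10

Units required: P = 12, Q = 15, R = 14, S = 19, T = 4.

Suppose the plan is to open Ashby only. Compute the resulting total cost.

Total cost: 617

Each tenant is assigned to its cheapest site among the open ones.
{Ashby}: P→Ashby 8·12=96, Q→Ashby 9·15=135, R→Ashby 4·14=56, S→Ashby 9·19=171, T→Ashby 10·4=40. Service 498; fixed 119; total 617.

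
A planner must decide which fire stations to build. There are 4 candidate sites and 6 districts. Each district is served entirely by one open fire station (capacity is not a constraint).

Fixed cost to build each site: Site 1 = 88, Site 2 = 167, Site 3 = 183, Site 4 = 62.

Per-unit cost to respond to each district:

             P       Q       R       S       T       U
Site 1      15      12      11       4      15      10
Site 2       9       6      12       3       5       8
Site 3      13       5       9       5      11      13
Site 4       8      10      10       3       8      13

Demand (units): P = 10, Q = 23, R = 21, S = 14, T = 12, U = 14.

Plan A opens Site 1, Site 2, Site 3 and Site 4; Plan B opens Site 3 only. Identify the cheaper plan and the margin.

Plan B is cheaper by 97.

Plan A: {Site 1, Site 2, Site 3, Site 4}: P→Site 4 8·10=80, Q→Site 3 5·23=115, R→Site 3 9·21=189, S→Site 2 3·14=42, T→Site 2 5·12=60, U→Site 2 8·14=112. Service 598; fixed 500; total 1098.
Plan B: {Site 3}: P→Site 3 13·10=130, Q→Site 3 5·23=115, R→Site 3 9·21=189, S→Site 3 5·14=70, T→Site 3 11·12=132, U→Site 3 13·14=182. Service 818; fixed 183; total 1001.
Difference: |1098 − 1001| = 97.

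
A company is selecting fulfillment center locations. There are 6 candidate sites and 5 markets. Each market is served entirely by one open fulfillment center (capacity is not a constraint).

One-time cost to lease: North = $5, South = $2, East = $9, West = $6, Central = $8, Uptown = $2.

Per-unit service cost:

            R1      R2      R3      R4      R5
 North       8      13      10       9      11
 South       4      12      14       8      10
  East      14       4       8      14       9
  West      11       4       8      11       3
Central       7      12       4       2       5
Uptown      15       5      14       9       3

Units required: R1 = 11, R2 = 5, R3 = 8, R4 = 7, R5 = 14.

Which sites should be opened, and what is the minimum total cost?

For any fixed open set, each market goes to its cheapest open site; total = fixed + service.
{South, West, Central}: R1→South 4·11=44, R2→West 4·5=20, R3→Central 4·8=32, R4→Central 2·7=14, R5→West 3·14=42. Service 152; fixed 16; total 168.
{South, Central, Uptown}: R1→South 4·11=44, R2→Uptown 5·5=25, R3→Central 4·8=32, R4→Central 2·7=14, R5→Uptown 3·14=42. Service 157; fixed 12; total 169.
{South, West, Central, Uptown}: service 152 + fixed 18 = 170
{North, South, East, West, Central, Uptown}: R1→South 4·11=44, R2→East 4·5=20, R3→Central 4·8=32, R4→Central 2·7=14, R5→West 3·14=42. Service 152; fixed 32; total 184.
No other subset beats 168.

Open South, West and Central; minimum total cost 168.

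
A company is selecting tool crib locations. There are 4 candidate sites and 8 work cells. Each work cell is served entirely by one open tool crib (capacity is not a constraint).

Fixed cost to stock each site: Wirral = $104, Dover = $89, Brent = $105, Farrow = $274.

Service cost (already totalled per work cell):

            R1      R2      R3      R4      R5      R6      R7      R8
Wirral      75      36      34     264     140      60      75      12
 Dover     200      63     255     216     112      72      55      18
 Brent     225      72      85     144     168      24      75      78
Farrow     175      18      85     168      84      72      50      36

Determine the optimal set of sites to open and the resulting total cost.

For any fixed open set, each work cell goes to its cheapest open site; total = fixed + service.
{Wirral, Brent}: R1→Wirral 75, R2→Wirral 36, R3→Wirral 34, R4→Brent 144, R5→Wirral 140, R6→Brent 24, R7→Wirral 75, R8→Wirral 12. Service 540; fixed 209; total 749.
{Wirral, Dover, Brent}: R1→Wirral 75, R2→Wirral 36, R3→Wirral 34, R4→Brent 144, R5→Dover 112, R6→Brent 24, R7→Dover 55, R8→Wirral 12. Service 492; fixed 298; total 790.
{Wirral, Dover}: R1→Wirral 75, R2→Wirral 36, R3→Wirral 34, R4→Dover 216, R5→Dover 112, R6→Wirral 60, R7→Dover 55, R8→Wirral 12. Service 600; fixed 193; total 793.
{Wirral, Dover, Brent, Farrow}: service 441 + fixed 572 = 1013
No other subset beats 749.

Open Wirral and Brent; minimum total cost 749.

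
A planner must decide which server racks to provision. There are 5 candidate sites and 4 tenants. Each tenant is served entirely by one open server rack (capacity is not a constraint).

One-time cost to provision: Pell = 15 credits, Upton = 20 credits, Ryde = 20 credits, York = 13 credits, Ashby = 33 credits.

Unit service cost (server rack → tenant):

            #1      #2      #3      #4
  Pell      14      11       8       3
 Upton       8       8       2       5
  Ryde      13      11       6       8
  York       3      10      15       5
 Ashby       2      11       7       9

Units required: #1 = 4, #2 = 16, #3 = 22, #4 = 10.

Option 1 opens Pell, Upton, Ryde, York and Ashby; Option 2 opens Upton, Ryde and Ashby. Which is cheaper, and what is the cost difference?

Option 2 is cheaper by 8.

Option 1: {Pell, Upton, Ryde, York, Ashby}: #1→Ashby 2·4=8, #2→Upton 8·16=128, #3→Upton 2·22=44, #4→Pell 3·10=30. Service 210; fixed 101; total 311.
Option 2: {Upton, Ryde, Ashby}: #1→Ashby 2·4=8, #2→Upton 8·16=128, #3→Upton 2·22=44, #4→Upton 5·10=50. Service 230; fixed 73; total 303.
Difference: |311 − 303| = 8.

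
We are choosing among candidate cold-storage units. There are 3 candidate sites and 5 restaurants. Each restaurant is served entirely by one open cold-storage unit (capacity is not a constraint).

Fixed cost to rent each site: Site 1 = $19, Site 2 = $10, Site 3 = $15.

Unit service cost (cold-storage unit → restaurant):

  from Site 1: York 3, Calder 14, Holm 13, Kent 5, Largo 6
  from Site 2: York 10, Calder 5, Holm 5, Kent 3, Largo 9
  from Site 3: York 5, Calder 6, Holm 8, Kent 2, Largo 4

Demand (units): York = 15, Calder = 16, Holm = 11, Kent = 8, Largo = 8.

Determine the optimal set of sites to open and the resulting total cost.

Open Site 1, Site 2 and Site 3; minimum total cost 272.

For any fixed open set, each restaurant goes to its cheapest open site; total = fixed + service.
{Site 1, Site 2, Site 3}: York→Site 1 3·15=45, Calder→Site 2 5·16=80, Holm→Site 2 5·11=55, Kent→Site 3 2·8=16, Largo→Site 3 4·8=32. Service 228; fixed 44; total 272.
{Site 1, Site 2}: York→Site 1 3·15=45, Calder→Site 2 5·16=80, Holm→Site 2 5·11=55, Kent→Site 2 3·8=24, Largo→Site 1 6·8=48. Service 252; fixed 29; total 281.
{Site 2, Site 3}: service 258 + fixed 25 = 283
{Site 2}: York→Site 2 10·15=150, Calder→Site 2 5·16=80, Holm→Site 2 5·11=55, Kent→Site 2 3·8=24, Largo→Site 2 9·8=72. Service 381; fixed 10; total 391.
No other subset beats 272.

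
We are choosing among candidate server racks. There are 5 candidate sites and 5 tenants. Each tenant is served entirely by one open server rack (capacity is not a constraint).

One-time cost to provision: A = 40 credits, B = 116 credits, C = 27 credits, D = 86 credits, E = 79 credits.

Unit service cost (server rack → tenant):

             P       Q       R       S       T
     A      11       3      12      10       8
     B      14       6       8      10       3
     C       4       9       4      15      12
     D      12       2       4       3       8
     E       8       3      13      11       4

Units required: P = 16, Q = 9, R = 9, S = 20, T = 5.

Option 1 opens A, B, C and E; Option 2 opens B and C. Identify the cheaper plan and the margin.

Option 1: {A, B, C, E}: P→C 4·16=64, Q→A 3·9=27, R→C 4·9=36, S→A 10·20=200, T→B 3·5=15. Service 342; fixed 262; total 604.
Option 2: {B, C}: P→C 4·16=64, Q→B 6·9=54, R→C 4·9=36, S→B 10·20=200, T→B 3·5=15. Service 369; fixed 143; total 512.
Difference: |604 − 512| = 92.

Option 2 is cheaper by 92.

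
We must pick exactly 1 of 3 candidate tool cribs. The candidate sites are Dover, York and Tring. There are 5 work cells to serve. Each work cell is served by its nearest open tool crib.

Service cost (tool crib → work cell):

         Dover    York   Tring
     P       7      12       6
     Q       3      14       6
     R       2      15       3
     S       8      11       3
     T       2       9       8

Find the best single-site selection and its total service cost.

With exactly 1 open, each work cell uses its cheapest among the chosen.
{Dover}: P→Dover 7, Q→Dover 3, R→Dover 2, S→Dover 8, T→Dover 2. Service cost 22.
{Tring}: service cost 26
{York}: service cost 61
Among all 3 size-1 choices, {Dover} is lowest.

Choose Dover only; total service cost 22.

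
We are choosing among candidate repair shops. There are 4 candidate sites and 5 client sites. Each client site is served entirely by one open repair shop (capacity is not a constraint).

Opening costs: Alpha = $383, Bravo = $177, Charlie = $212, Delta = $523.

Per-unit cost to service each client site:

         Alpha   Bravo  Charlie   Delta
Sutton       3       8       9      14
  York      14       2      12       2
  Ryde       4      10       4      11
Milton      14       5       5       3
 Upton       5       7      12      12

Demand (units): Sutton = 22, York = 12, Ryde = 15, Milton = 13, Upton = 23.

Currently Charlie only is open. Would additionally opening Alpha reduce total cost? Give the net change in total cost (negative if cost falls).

Current service cost with {Charlie}: 743.
Adding Alpha: each client site re-picks its cheapest; new service cost 450, saving 293.
Extra fixed cost: 383. Net change = 383 − 293 = 90.
(Totals: 955 → 1045.)

No — net change +90 (cost rises by 90).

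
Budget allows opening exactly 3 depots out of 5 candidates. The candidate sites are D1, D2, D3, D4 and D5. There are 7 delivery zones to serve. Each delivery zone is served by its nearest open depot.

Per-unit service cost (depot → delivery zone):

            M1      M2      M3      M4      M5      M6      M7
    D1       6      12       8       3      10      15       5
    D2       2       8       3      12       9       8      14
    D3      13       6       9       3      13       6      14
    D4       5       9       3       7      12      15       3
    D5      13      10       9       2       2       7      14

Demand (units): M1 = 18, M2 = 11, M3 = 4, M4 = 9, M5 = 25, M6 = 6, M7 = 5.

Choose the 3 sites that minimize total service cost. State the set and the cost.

With exactly 3 open, each delivery zone uses its cheapest among the chosen.
{D2, D4, D5}: M1→D2 2·18=36, M2→D2 8·11=88, M3→D2 3·4=12, M4→D5 2·9=18, M5→D5 2·25=50, M6→D5 7·6=42, M7→D4 3·5=15. Service cost 261.
{D1, D2, D5}: service cost 271
{D3, D4, D5}: service cost 287
Among all 10 size-3 choices, {D2, D4, D5} is lowest.

Choose D2, D4 and D5; total service cost 261.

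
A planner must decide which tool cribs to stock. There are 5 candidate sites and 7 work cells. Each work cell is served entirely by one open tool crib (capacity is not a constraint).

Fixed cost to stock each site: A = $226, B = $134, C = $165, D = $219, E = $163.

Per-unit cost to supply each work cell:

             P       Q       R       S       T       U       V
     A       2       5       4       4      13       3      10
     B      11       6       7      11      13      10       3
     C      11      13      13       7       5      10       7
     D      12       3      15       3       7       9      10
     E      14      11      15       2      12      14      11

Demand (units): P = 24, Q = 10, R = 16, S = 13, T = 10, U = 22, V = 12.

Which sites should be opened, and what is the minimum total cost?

For any fixed open set, each work cell goes to its cheapest open site; total = fixed + service.
{A}: P→A 2·24=48, Q→A 5·10=50, R→A 4·16=64, S→A 4·13=52, T→A 13·10=130, U→A 3·22=66, V→A 10·12=120. Service 530; fixed 226; total 756.
{A, C}: service 414 + fixed 391 = 805
{A, B}: P→A 2·24=48, Q→A 5·10=50, R→A 4·16=64, S→A 4·13=52, T→A 13·10=130, U→A 3·22=66, V→B 3·12=36. Service 446; fixed 360; total 806.
{A, B, C, D, E}: service 320 + fixed 907 = 1227
No other subset beats 756.

Open A only; minimum total cost 756.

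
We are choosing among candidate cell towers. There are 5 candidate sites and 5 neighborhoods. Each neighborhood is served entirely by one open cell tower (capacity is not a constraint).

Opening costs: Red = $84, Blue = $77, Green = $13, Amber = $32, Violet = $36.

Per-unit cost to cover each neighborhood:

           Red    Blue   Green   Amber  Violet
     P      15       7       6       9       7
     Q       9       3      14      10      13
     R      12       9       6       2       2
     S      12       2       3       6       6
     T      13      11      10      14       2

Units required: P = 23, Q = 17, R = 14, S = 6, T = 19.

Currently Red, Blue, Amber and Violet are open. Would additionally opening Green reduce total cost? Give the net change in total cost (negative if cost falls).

Current service cost with {Red, Blue, Amber, Violet}: 290.
Adding Green: each neighborhood re-picks its cheapest; new service cost 267, saving 23.
Extra fixed cost: 13. Net change = 13 − 23 = -10.
(Totals: 519 → 509.)

Yes — net change −10 (cost falls by 10).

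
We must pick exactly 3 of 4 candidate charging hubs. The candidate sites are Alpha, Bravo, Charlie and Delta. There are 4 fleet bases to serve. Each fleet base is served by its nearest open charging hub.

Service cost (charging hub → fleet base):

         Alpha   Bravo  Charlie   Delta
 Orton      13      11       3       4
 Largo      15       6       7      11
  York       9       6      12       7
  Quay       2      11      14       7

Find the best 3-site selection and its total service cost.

Choose Alpha, Bravo and Charlie; total service cost 17.

With exactly 3 open, each fleet base uses its cheapest among the chosen.
{Alpha, Bravo, Charlie}: Orton→Charlie 3, Largo→Bravo 6, York→Bravo 6, Quay→Alpha 2. Service cost 17.
{Alpha, Bravo, Delta}: service cost 18
{Alpha, Charlie, Delta}: service cost 19
Among all 4 size-3 choices, {Alpha, Bravo, Charlie} is lowest.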